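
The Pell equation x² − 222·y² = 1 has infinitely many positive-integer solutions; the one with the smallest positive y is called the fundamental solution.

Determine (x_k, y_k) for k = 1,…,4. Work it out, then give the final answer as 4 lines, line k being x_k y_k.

149 10
44401 2980
13231349 888030
3942897601 264629960

√222 = [14; 1,8,1,28, …], period ℓ=4 (even) → k=3
a_0=14:  p_0=14·1+0=14,  q_0=14·0+1=1
a_1=1:  p_1=1·14+1=15,  q_1=1·1+0=1
a_2=8:  p_2=8·15+14=134,  q_2=8·1+1=9
a_3=1:  p_3=1·134+15=149,  q_3=1·9+1=10
fundamental: x₁=149, y₁=10  (since 22201 − 222·100 = 1)
(x_2, y_2) = (149·149 + 222·10·10, 149·10 + 10·149) = (44401, 2980)
(x_3, y_3) = (149·44401 + 222·10·2980, 149·2980 + 10·44401) = (13231349, 888030)
(x_4, y_4) = (149·13231349 + 222·10·888030, 149·888030 + 10·13231349) = (3942897601, 264629960)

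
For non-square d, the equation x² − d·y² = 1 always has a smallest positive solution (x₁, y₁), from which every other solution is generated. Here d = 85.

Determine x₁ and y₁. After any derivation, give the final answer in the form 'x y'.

√85 = [9; 4,1,1,4,18, …], period ℓ=5 (odd) → k=9
a_0=9:  p_0=9·1+0=9,  q_0=9·0+1=1
a_1=4:  p_1=4·9+1=37,  q_1=4·1+0=4
…
a_3=1:  p_3=1·46+37=83,  q_3=1·5+4=9
a_4=4:  p_4=4·83+46=378,  q_4=4·9+5=41
…
a_6=4:  p_6=4·6887+378=27926,  q_6=4·747+41=3029
…
a_8=1:  p_8=1·34813+27926=62739,  q_8=1·3776+3029=6805
a_9=4:  p_9=4·62739+34813=285769,  q_9=4·6805+3776=30996
fundamental: x₁=285769, y₁=30996  (since 81663921361 − 85·960752016 = 1)

285769 30996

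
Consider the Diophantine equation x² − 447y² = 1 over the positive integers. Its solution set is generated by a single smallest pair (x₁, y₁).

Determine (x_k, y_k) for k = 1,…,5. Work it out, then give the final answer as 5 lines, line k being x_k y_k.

148 7
43807 2072
12966724 613305
3838106497 181536208
1136066556388 53734104263

√447 → a₀=21, period (7,42); ℓ=2 even so k=1
a_0=21:  p_0=21·1+0=21,  q_0=21·0+1=1
a_1=7:  p_1=7·21+1=148,  q_1=7·1+0=7
→ (148, 7).  Check: 148²=21904, 447·7²=21903, difference 1.
(x_2, y_2) = (148·148 + 447·7·7, 148·7 + 7·148) = (43807, 2072)
(x_3, y_3) = (148·43807 + 447·7·2072, 148·2072 + 7·43807) = (12966724, 613305)
(x_4, y_4) = (148·12966724 + 447·7·613305, 148·613305 + 7·12966724) = (3838106497, 181536208)
(x_5, y_5) = (148·3838106497 + 447·7·181536208, 148·181536208 + 7·3838106497) = (1136066556388, 53734104263)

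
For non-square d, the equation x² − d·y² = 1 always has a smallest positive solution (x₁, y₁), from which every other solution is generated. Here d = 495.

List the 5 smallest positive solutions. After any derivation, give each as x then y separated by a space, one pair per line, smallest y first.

[22; 4,44] for √495; ℓ=2 ⇒ convergent index 1
i=0: a=22 ⇒ p=22, q=1
i=1: a=4 ⇒ p=89, q=4
(x₁, y₁) = (89, 4);  89² − 495·4² = 1 ✓
(89+4√495)^2 = 15841 + 712√495
(89+4√495)^3 = 2819609 + 126732√495
(89+4√495)^4 = 501874561 + 22557584√495
(89+4√495)^5 = 89330852249 + 4015123220√495

89 4
15841 712
2819609 126732
501874561 22557584
89330852249 4015123220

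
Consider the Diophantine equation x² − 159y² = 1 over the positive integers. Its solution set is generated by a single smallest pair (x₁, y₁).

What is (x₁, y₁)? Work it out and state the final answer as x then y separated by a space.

√159 → a₀=12, period (1,1,1,1,3,1,1,1,1,24); ℓ=10 even so k=9
a_0=12:  p_0=12·1+0=12,  q_0=12·0+1=1
a_1=1:  p_1=1·12+1=13,  q_1=1·1+0=1
…
a_5=3:  p_5=3·63+38=227,  q_5=3·5+3=18
a_6=1:  p_6=1·227+63=290,  q_6=1·18+5=23
a_7=1:  p_7=1·290+227=517,  q_7=1·23+18=41
a_8=1:  p_8=1·517+290=807,  q_8=1·41+23=64
a_9=1:  p_9=1·807+517=1324,  q_9=1·64+41=105
(x₁, y₁) = (1324, 105);  1324² − 159·105² = 1 ✓

1324 105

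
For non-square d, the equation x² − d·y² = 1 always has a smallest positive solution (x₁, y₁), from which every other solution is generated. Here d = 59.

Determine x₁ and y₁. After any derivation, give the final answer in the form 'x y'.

530 69

√59 = [7; 1,2,7,2,1,14, …], period ℓ=6 (even) → k=5
a_0=7:  p_0=7·1+0=7,  q_0=7·0+1=1
a_1=1:  p_1=1·7+1=8,  q_1=1·1+0=1
a_2=2:  p_2=2·8+7=23,  q_2=2·1+1=3
…
a_4=2:  p_4=2·169+23=361,  q_4=2·22+3=47
a_5=1:  p_5=1·361+169=530,  q_5=1·47+22=69
fundamental: x₁=530, y₁=69  (since 280900 − 59·4761 = 1)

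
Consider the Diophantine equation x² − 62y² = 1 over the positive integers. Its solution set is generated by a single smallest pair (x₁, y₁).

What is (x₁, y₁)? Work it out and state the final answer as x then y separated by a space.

63 8

d=62: √d = [7; 1,6,1,14] (ℓ=4, even), read p_3/q_3
i=0: a=7 ⇒ p=7, q=1
i=1: a=1 ⇒ p=8, q=1
i=2: a=6 ⇒ p=55, q=7
i=3: a=1 ⇒ p=63, q=8
(x₁, y₁) = (63, 8);  63² − 62·8² = 1 ✓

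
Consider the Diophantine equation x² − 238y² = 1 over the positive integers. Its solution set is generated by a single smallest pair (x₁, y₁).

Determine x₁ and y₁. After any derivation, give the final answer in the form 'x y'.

√238 → a₀=15, period (2,2,1,14,1,2,2,30); ℓ=8 even so k=7
k=0  a_k=15  p_k/q_k = 15/1
k=1  a_k=2  p_k/q_k = 31/2
…
k=3  a_k=1  p_k/q_k = 108/7
k=4  a_k=14  p_k/q_k = 1589/103
k=5  a_k=1  p_k/q_k = 1697/110
k=6  a_k=2  p_k/q_k = 4983/323
k=7  a_k=2  p_k/q_k = 11663/756
→ (11663, 756).  Check: 11663²=136025569, 238·756²=136025568, difference 1.

11663 756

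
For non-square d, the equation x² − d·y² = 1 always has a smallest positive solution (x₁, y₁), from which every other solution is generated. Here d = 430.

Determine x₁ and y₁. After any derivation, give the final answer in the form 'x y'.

√430 → a₀=20, period (1,2,1,3,1,…,2,1,40); ℓ=14 even so k=13
k=0  a_k=20  p_k/q_k = 20/1
k=1  a_k=1  p_k/q_k = 21/1
k=2  a_k=2  p_k/q_k = 62/3
k=3  a_k=1  p_k/q_k = 83/4
k=4  a_k=3  p_k/q_k = 311/15
k=5  a_k=1  p_k/q_k = 394/19
k=6  a_k=6  p_k/q_k = 2675/129
k=7  a_k=8  p_k/q_k = 21794/1051
…
k=11  a_k=1  p_k/q_k = 754371/36379
k=12  a_k=2  p_k/q_k = 2107880/101651
k=13  a_k=1  p_k/q_k = 2862251/138030
(x₁, y₁) = (2862251, 138030);  2862251² − 430·138030² = 1 ✓

2862251 138030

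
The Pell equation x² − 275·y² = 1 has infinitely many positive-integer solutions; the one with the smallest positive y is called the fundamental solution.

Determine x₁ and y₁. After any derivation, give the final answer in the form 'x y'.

199 12

[16; 1,1,2,1,1,32] for √275; ℓ=6 ⇒ convergent index 5
k=0  a_k=16  p_k/q_k = 16/1
k=1  a_k=1  p_k/q_k = 17/1
k=2  a_k=1  p_k/q_k = 33/2
k=3  a_k=2  p_k/q_k = 83/5
k=4  a_k=1  p_k/q_k = 116/7
k=5  a_k=1  p_k/q_k = 199/12
(x₁, y₁) = (199, 12);  199² − 275·12² = 1 ✓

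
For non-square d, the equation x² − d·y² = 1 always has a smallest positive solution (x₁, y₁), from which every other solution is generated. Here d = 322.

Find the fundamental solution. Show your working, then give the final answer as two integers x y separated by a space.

323 18

√322 → a₀=17, period (1,16,1,34); ℓ=4 even so k=3
k=0  a_k=17  p_k/q_k = 17/1
k=1  a_k=1  p_k/q_k = 18/1
k=2  a_k=16  p_k/q_k = 305/17
k=3  a_k=1  p_k/q_k = 323/18
→ (323, 18).  Check: 323²=104329, 322·18²=104328, difference 1.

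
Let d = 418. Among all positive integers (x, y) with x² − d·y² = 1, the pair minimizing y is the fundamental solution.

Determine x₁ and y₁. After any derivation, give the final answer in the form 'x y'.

[20; 2,4,20,4,2,40] for √418; ℓ=6 ⇒ convergent index 5
i=0: a=20 ⇒ p=20, q=1
i=1: a=2 ⇒ p=41, q=2
i=2: a=4 ⇒ p=184, q=9
i=3: a=20 ⇒ p=3721, q=182
i=4: a=4 ⇒ p=15068, q=737
i=5: a=2 ⇒ p=33857, q=1656
fundamental: x₁=33857, y₁=1656  (since 1146296449 − 418·2742336 = 1)

33857 1656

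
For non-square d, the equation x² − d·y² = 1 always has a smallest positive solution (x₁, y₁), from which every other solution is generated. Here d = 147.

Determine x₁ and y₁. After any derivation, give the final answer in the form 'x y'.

[12; 8,24] for √147; ℓ=2 ⇒ convergent index 1
a_0=12:  p_0=12·1+0=12,  q_0=12·0+1=1
a_1=8:  p_1=8·12+1=97,  q_1=8·1+0=8
(x₁, y₁) = (97, 8);  97² − 147·8² = 1 ✓

97 8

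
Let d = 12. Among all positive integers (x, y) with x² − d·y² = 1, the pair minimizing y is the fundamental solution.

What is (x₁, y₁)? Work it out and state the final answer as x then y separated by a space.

7 2

√12 → a₀=3, period (2,6); ℓ=2 even so k=1
i=0: a=3 ⇒ p=3, q=1
i=1: a=2 ⇒ p=7, q=2
→ (7, 2).  Check: 7²=49, 12·2²=48, difference 1.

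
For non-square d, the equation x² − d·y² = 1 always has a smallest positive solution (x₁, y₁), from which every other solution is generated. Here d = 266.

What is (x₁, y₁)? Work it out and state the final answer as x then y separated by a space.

685 42

[16; 3,4,3,32] for √266; ℓ=4 ⇒ convergent index 3
a_0=16:  p_0=16·1+0=16,  q_0=16·0+1=1
…
a_2=4:  p_2=4·49+16=212,  q_2=4·3+1=13
a_3=3:  p_3=3·212+49=685,  q_3=3·13+3=42
(x₁, y₁) = (685, 42);  685² − 266·42² = 1 ✓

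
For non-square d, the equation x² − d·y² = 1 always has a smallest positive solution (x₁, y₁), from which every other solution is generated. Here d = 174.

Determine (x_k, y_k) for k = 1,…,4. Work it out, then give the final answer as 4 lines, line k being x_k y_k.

d=174: √d = [13; 5,4,5,26] (ℓ=4, even), read p_3/q_3
step 0: (13, 1)  from 13·(1,0) + (0,1)
…
step 2: (277, 21)  from 4·(66,5) + (13,1)
step 3: (1451, 110)  from 5·(277,21) + (66,5)
→ (1451, 110).  Check: 1451²=2105401, 174·110²=2105400, difference 1.
n=2: (1451,110)∘(1451,110) = (1451·1451+174·110·110, 1451·110+110·1451) = (4210801,319220)
n=3: (4210801,319220)∘(1451,110) = (1451·4210801+174·110·319220, 1451·319220+110·4210801) = (12219743051,926376330)
n=4: (12219743051,926376330)∘(1451,110) = (1451·12219743051+174·110·926376330, 1451·926376330+110·12219743051) = (35461690123201,2688343790440)

1451 110
4210801 319220
12219743051 926376330
35461690123201 2688343790440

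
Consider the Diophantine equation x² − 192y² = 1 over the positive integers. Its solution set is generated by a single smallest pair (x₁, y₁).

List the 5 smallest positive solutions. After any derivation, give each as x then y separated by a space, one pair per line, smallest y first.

97 7
18817 1358
3650401 263445
708158977 51106972
137379191137 9914489123

[13; 1,5,1,26] for √192; ℓ=4 ⇒ convergent index 3
i=0: a=13 ⇒ p=13, q=1
…
i=2: a=5 ⇒ p=83, q=6
i=3: a=1 ⇒ p=97, q=7
→ (97, 7).  Check: 97²=9409, 192·7²=9408, difference 1.
(97+7√192)^2 = 18817 + 1358√192
(97+7√192)^3 = 3650401 + 263445√192
(97+7√192)^4 = 708158977 + 51106972√192
(97+7√192)^5 = 137379191137 + 9914489123√192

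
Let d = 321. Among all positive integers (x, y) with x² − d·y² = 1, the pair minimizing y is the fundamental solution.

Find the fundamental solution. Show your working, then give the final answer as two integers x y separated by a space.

√321 = [17; 1,10,1,34, …], period ℓ=4 (even) → k=3
a_0=17:  p_0=17·1+0=17,  q_0=17·0+1=1
a_1=1:  p_1=1·17+1=18,  q_1=1·1+0=1
a_2=10:  p_2=10·18+17=197,  q_2=10·1+1=11
a_3=1:  p_3=1·197+18=215,  q_3=1·11+1=12
→ (215, 12).  Check: 215²=46225, 321·12²=46224, difference 1.

215 12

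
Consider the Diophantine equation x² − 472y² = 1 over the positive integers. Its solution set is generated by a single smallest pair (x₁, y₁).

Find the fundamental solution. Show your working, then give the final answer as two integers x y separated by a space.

d=472: √d = [21; 1,2,1,1,1,…,2,1,42] (ℓ=14, even), read p_13/q_13
step 0: (21, 1)  from 21·(1,0) + (0,1)
step 1: (22, 1)  from 1·(21,1) + (1,0)
step 2: (65, 3)  from 2·(22,1) + (21,1)
…
step 5: (239, 11)  from 1·(152,7) + (87,4)
step 6: (1108, 51)  from 4·(239,11) + (152,7)
step 7: (5779, 266)  from 5·(1108,51) + (239,11)
…
step 9: (30003, 1381)  from 1·(24224,1115) + (5779,266)
step 10: (54227, 2496)  from 1·(30003,1381) + (24224,1115)
…
step 12: (222687, 10250)  from 2·(84230,3877) + (54227,2496)
step 13: (306917, 14127)  from 1·(222687,10250) + (84230,3877)
fundamental: x₁=306917, y₁=14127  (since 94198044889 − 472·199572129 = 1)

306917 14127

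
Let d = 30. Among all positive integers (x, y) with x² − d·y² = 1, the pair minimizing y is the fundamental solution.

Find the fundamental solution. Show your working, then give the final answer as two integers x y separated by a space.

11 2

√30 → a₀=5, period (2,10); ℓ=2 even so k=1
i=0: a=5 ⇒ p=5, q=1
i=1: a=2 ⇒ p=11, q=2
(x₁, y₁) = (11, 2);  11² − 30·2² = 1 ✓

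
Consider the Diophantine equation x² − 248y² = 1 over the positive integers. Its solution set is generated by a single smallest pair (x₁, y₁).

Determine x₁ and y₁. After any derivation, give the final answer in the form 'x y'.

[15; 1,2,1,30] for √248; ℓ=4 ⇒ convergent index 3
k=0  a_k=15  p_k/q_k = 15/1
…
k=2  a_k=2  p_k/q_k = 47/3
k=3  a_k=1  p_k/q_k = 63/4
fundamental: x₁=63, y₁=4  (since 3969 − 248·16 = 1)

63 4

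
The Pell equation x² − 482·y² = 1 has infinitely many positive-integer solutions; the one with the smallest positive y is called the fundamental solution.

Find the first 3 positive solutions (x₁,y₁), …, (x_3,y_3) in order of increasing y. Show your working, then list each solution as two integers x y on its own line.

√482 → a₀=21, period (1,20,1,42); ℓ=4 even so k=3
a_0=21:  p_0=21·1+0=21,  q_0=21·0+1=1
a_1=1:  p_1=1·21+1=22,  q_1=1·1+0=1
a_2=20:  p_2=20·22+21=461,  q_2=20·1+1=21
a_3=1:  p_3=1·461+22=483,  q_3=1·21+1=22
fundamental: x₁=483, y₁=22  (since 233289 − 482·484 = 1)
k=2:  x_2 = 483·483+482·22·22 = 466577,  y_2 = 483·22+22·483 = 21252
k=3:  x_3 = 483·466577+482·22·21252 = 450712899,  y_3 = 483·21252+22·466577 = 20529410

483 22
466577 21252
450712899 20529410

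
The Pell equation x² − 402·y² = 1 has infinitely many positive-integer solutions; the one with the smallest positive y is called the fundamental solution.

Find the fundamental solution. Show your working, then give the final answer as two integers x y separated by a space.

401 20

d=402: √d = [20; 20,40] (ℓ=2, even), read p_1/q_1
a_0=20:  p_0=20·1+0=20,  q_0=20·0+1=1
a_1=20:  p_1=20·20+1=401,  q_1=20·1+0=20
(x₁, y₁) = (401, 20);  401² − 402·20² = 1 ✓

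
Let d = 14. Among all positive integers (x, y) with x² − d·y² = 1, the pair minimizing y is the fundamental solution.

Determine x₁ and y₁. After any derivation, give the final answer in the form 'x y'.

[3; 1,2,1,6] for √14; ℓ=4 ⇒ convergent index 3
i=0: a=3 ⇒ p=3, q=1
…
i=2: a=2 ⇒ p=11, q=3
i=3: a=1 ⇒ p=15, q=4
(x₁, y₁) = (15, 4);  15² − 14·4² = 1 ✓

15 4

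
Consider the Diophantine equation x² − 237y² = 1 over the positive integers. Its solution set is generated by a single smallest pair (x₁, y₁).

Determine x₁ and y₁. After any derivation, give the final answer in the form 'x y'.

[15; 2,1,1,7,10,7,1,1,2,30] for √237; ℓ=10 ⇒ convergent index 9
k=0  a_k=15  p_k/q_k = 15/1
k=1  a_k=2  p_k/q_k = 31/2
…
k=3  a_k=1  p_k/q_k = 77/5
k=4  a_k=7  p_k/q_k = 585/38
k=5  a_k=10  p_k/q_k = 5927/385
k=6  a_k=7  p_k/q_k = 42074/2733
k=7  a_k=1  p_k/q_k = 48001/3118
k=8  a_k=1  p_k/q_k = 90075/5851
k=9  a_k=2  p_k/q_k = 228151/14820
→ (228151, 14820).  Check: 228151²=52052878801, 237·14820²=52052878800, difference 1.

228151 14820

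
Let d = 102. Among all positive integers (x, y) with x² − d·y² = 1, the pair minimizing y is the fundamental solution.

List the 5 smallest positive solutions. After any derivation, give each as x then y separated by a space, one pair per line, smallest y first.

√102 → a₀=10, period (10,20); ℓ=2 even so k=1
i=0: a=10 ⇒ p=10, q=1
i=1: a=10 ⇒ p=101, q=10
fundamental: x₁=101, y₁=10  (since 10201 − 102·100 = 1)
(101+10√102)^2 = 20401 + 2020√102
(101+10√102)^3 = 4120901 + 408030√102
(101+10√102)^4 = 832401601 + 82420040√102
(101+10√102)^5 = 168141002501 + 16648440050√102

101 10
20401 2020
4120901 408030
832401601 82420040
168141002501 16648440050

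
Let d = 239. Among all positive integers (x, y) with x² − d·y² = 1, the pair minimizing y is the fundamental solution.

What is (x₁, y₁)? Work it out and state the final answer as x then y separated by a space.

6195120 400729

√239 = [15; 2,5,1,2,4,15,4,2,1,5,2,30, …], period ℓ=12 (even) → k=11
k=0  a_k=15  p_k/q_k = 15/1
…
k=3  a_k=1  p_k/q_k = 201/13
k=4  a_k=2  p_k/q_k = 572/37
k=5  a_k=4  p_k/q_k = 2489/161
…
k=7  a_k=4  p_k/q_k = 154117/9969
k=8  a_k=2  p_k/q_k = 346141/22390
k=9  a_k=1  p_k/q_k = 500258/32359
k=10  a_k=5  p_k/q_k = 2847431/184185
k=11  a_k=2  p_k/q_k = 6195120/400729
fundamental: x₁=6195120, y₁=400729  (since 38379511814400 − 239·160583731441 = 1)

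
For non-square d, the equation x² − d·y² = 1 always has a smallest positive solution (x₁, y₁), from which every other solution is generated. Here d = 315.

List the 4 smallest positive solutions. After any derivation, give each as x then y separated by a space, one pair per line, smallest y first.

71 4
10081 568
1431431 80652
203253121 11452016

d=315: √d = [17; 1,2,1,34] (ℓ=4, even), read p_3/q_3
k=0  a_k=17  p_k/q_k = 17/1
k=1  a_k=1  p_k/q_k = 18/1
k=2  a_k=2  p_k/q_k = 53/3
k=3  a_k=1  p_k/q_k = 71/4
(x₁, y₁) = (71, 4);  71² − 315·4² = 1 ✓
(71+4√315)^2 = 10081 + 568√315
(71+4√315)^3 = 1431431 + 80652√315
(71+4√315)^4 = 203253121 + 11452016√315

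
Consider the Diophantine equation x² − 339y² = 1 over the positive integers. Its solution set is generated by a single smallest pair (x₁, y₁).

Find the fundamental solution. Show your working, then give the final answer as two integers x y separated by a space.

√339 = [18; 2,2,2,1,17,1,2,2,2,36, …], period ℓ=10 (even) → k=9
k=0  a_k=18  p_k/q_k = 18/1
…
k=3  a_k=2  p_k/q_k = 221/12
k=4  a_k=1  p_k/q_k = 313/17
…
k=6  a_k=1  p_k/q_k = 5855/318
…
k=8  a_k=2  p_k/q_k = 40359/2192
k=9  a_k=2  p_k/q_k = 97970/5321
fundamental: x₁=97970, y₁=5321  (since 9598120900 − 339·28313041 = 1)

97970 5321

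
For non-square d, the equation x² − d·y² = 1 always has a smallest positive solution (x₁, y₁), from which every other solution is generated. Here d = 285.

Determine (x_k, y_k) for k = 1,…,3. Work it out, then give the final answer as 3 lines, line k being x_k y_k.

2431 144
11819521 700128
57466508671 3404022192

√285 → a₀=16, period (1,7,2,7,1,32); ℓ=6 even so k=5
k=0  a_k=16  p_k/q_k = 16/1
…
k=2  a_k=7  p_k/q_k = 135/8
…
k=4  a_k=7  p_k/q_k = 2144/127
k=5  a_k=1  p_k/q_k = 2431/144
→ (2431, 144).  Check: 2431²=5909761, 285·144²=5909760, difference 1.
k=2:  x_2 = 2431·2431+285·144·144 = 11819521,  y_2 = 2431·144+144·2431 = 700128
k=3:  x_3 = 2431·11819521+285·144·700128 = 57466508671,  y_3 = 2431·700128+144·11819521 = 3404022192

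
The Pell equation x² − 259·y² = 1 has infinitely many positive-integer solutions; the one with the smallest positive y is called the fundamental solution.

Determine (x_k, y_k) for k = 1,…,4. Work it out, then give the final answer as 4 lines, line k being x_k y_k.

√259 = [16; 10,1,2,3,4,3,2,1,10,32, …], period ℓ=10 (even) → k=9
a_0=16:  p_0=16·1+0=16,  q_0=16·0+1=1
…
a_2=1:  p_2=1·161+16=177,  q_2=1·10+1=11
…
a_6=3:  p_6=3·7403+1722=23931,  q_6=3·460+107=1487
a_7=2:  p_7=2·23931+7403=55265,  q_7=2·1487+460=3434
a_8=1:  p_8=1·55265+23931=79196,  q_8=1·3434+1487=4921
a_9=10:  p_9=10·79196+55265=847225,  q_9=10·4921+3434=52644
fundamental: x₁=847225, y₁=52644  (since 717790200625 − 259·2771390736 = 1)
k=2:  x_2 = 847225·847225+259·52644·52644 = 1435580401249,  y_2 = 847225·52644+52644·847225 = 89202625800
k=3:  x_3 = 847225·1435580401249+259·52644·89202625800 = 2432519210895520825,  y_3 = 847225·89202625800+52644·1435580401249 = 151149389286757356
k=4:  x_4 = 847225·2432519210895520825+259·52644·151149389286757356 = 4121782176900479681520001,  y_4 = 847225·151149389286757356+52644·2432519210895520825 = 256115082676856799248400

847225 52644
1435580401249 89202625800
2432519210895520825 151149389286757356
4121782176900479681520001 256115082676856799248400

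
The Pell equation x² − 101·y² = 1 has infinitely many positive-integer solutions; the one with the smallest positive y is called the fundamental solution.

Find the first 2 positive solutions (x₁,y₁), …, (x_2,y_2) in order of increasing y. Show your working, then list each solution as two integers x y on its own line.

201 20
80801 8040

[10; 20] for √101; ℓ=1 ⇒ convergent index 1
k=0  a_k=10  p_k/q_k = 10/1
k=1  a_k=20  p_k/q_k = 201/20
fundamental: x₁=201, y₁=20  (since 40401 − 101·400 = 1)
k=2:  x_2 = 201·201+101·20·20 = 80801,  y_2 = 201·20+20·201 = 8040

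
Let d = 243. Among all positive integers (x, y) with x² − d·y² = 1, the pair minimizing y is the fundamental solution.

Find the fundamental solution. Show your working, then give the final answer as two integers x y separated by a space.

[15; 1,1,2,3,15,3,2,1,1,30] for √243; ℓ=10 ⇒ convergent index 9
i=0: a=15 ⇒ p=15, q=1
i=1: a=1 ⇒ p=16, q=1
i=2: a=1 ⇒ p=31, q=2
i=3: a=2 ⇒ p=78, q=5
i=4: a=3 ⇒ p=265, q=17
…
i=7: a=2 ⇒ p=28901, q=1854
i=8: a=1 ⇒ p=41325, q=2651
i=9: a=1 ⇒ p=70226, q=4505
→ (70226, 4505).  Check: 70226²=4931691076, 243·4505²=4931691075, difference 1.

70226 4505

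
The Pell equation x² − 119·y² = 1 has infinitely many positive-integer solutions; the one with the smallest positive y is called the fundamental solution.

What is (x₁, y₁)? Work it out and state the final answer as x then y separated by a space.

120 11

[10; 1,9,1,20] for √119; ℓ=4 ⇒ convergent index 3
k=0  a_k=10  p_k/q_k = 10/1
…
k=2  a_k=9  p_k/q_k = 109/10
k=3  a_k=1  p_k/q_k = 120/11
→ (120, 11).  Check: 120²=14400, 119·11²=14399, difference 1.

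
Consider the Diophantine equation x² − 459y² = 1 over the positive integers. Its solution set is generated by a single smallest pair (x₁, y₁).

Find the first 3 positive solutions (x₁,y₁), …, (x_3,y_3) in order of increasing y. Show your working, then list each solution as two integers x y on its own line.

[21; 2,2,1,4,21,4,1,2,2,42] for √459; ℓ=10 ⇒ convergent index 9
a_0=21:  p_0=21·1+0=21,  q_0=21·0+1=1
a_1=2:  p_1=2·21+1=43,  q_1=2·1+0=2
a_2=2:  p_2=2·43+21=107,  q_2=2·2+1=5
a_3=1:  p_3=1·107+43=150,  q_3=1·5+2=7
a_4=4:  p_4=4·150+107=707,  q_4=4·7+5=33
a_5=21:  p_5=21·707+150=14997,  q_5=21·33+7=700
a_6=4:  p_6=4·14997+707=60695,  q_6=4·700+33=2833
a_7=1:  p_7=1·60695+14997=75692,  q_7=1·2833+700=3533
a_8=2:  p_8=2·75692+60695=212079,  q_8=2·3533+2833=9899
a_9=2:  p_9=2·212079+75692=499850,  q_9=2·9899+3533=23331
(x₁, y₁) = (499850, 23331);  499850² − 459·23331² = 1 ✓
k=2:  x_2 = 499850·499850+459·23331·23331 = 499700044999,  y_2 = 499850·23331+23331·499850 = 23324000700
k=3:  x_3 = 499850·499700044999+459·23331·23324000700 = 499550134985000450,  y_3 = 499850·23324000700+23331·499700044999 = 23317003499766669

499850 23331
499700044999 23324000700
499550134985000450 23317003499766669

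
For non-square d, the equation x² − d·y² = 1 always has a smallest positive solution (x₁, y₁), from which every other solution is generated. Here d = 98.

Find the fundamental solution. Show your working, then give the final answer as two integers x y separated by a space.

d=98: √d = [9; 1,8,1,18] (ℓ=4, even), read p_3/q_3
step 0: (9, 1)  from 9·(1,0) + (0,1)
step 1: (10, 1)  from 1·(9,1) + (1,0)
step 2: (89, 9)  from 8·(10,1) + (9,1)
step 3: (99, 10)  from 1·(89,9) + (10,1)
fundamental: x₁=99, y₁=10  (since 9801 − 98·100 = 1)

99 10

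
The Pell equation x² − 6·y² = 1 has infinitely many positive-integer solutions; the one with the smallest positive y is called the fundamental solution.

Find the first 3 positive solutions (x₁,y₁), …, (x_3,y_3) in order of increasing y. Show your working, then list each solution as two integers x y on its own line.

d=6: √d = [2; 2,4] (ℓ=2, even), read p_1/q_1
a_0=2:  p_0=2·1+0=2,  q_0=2·0+1=1
a_1=2:  p_1=2·2+1=5,  q_1=2·1+0=2
fundamental: x₁=5, y₁=2  (since 25 − 6·4 = 1)
k=2:  x_2 = 5·5+6·2·2 = 49,  y_2 = 5·2+2·5 = 20
k=3:  x_3 = 5·49+6·2·20 = 485,  y_3 = 5·20+2·49 = 198

5 2
49 20
485 198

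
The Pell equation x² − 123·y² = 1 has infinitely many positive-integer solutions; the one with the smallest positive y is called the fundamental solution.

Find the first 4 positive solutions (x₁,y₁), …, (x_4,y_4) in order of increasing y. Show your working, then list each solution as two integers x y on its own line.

122 11
29767 2684
7263026 654885
1772148577 159789256

[11; 11,22] for √123; ℓ=2 ⇒ convergent index 1
i=0: a=11 ⇒ p=11, q=1
i=1: a=11 ⇒ p=122, q=11
fundamental: x₁=122, y₁=11  (since 14884 − 123·121 = 1)
(122+11√123)^2 = 29767 + 2684√123
(122+11√123)^3 = 7263026 + 654885√123
(122+11√123)^4 = 1772148577 + 159789256√123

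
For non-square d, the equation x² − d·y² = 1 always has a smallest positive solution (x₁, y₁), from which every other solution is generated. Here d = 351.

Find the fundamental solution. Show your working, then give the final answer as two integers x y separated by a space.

√351 = [18; 1,2,1,3,2,2,2,3,1,2,1,36, …], period ℓ=12 (even) → k=11
k=0  a_k=18  p_k/q_k = 18/1
k=1  a_k=1  p_k/q_k = 19/1
…
k=3  a_k=1  p_k/q_k = 75/4
k=4  a_k=3  p_k/q_k = 281/15
…
k=6  a_k=2  p_k/q_k = 1555/83
…
k=8  a_k=3  p_k/q_k = 12796/683
…
k=10  a_k=2  p_k/q_k = 45882/2449
k=11  a_k=1  p_k/q_k = 62425/3332
(x₁, y₁) = (62425, 3332);  62425² − 351·3332² = 1 ✓

62425 3332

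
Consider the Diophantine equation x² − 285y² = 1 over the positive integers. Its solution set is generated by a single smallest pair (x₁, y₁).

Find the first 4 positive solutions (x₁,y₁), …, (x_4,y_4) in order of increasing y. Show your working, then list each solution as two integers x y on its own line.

2431 144
11819521 700128
57466508671 3404022192
279402153338881 16550355197376

d=285: √d = [16; 1,7,2,7,1,32] (ℓ=6, even), read p_5/q_5
a_0=16:  p_0=16·1+0=16,  q_0=16·0+1=1
a_1=1:  p_1=1·16+1=17,  q_1=1·1+0=1
a_2=7:  p_2=7·17+16=135,  q_2=7·1+1=8
a_3=2:  p_3=2·135+17=287,  q_3=2·8+1=17
a_4=7:  p_4=7·287+135=2144,  q_4=7·17+8=127
a_5=1:  p_5=1·2144+287=2431,  q_5=1·127+17=144
(x₁, y₁) = (2431, 144);  2431² − 285·144² = 1 ✓
n=2: (2431,144)∘(2431,144) = (2431·2431+285·144·144, 2431·144+144·2431) = (11819521,700128)
n=3: (11819521,700128)∘(2431,144) = (2431·11819521+285·144·700128, 2431·700128+144·11819521) = (57466508671,3404022192)
n=4: (57466508671,3404022192)∘(2431,144) = (2431·57466508671+285·144·3404022192, 2431·3404022192+144·57466508671) = (279402153338881,16550355197376)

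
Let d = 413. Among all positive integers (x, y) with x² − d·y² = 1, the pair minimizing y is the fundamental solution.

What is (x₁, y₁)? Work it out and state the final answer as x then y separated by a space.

√413 = [20; 3,9,1,4,1,9,3,40, …], period ℓ=8 (even) → k=7
k=0  a_k=20  p_k/q_k = 20/1
k=1  a_k=3  p_k/q_k = 61/3
…
k=3  a_k=1  p_k/q_k = 630/31
k=4  a_k=4  p_k/q_k = 3089/152
…
k=6  a_k=9  p_k/q_k = 36560/1799
k=7  a_k=3  p_k/q_k = 113399/5580
(x₁, y₁) = (113399, 5580);  113399² − 413·5580² = 1 ✓

113399 5580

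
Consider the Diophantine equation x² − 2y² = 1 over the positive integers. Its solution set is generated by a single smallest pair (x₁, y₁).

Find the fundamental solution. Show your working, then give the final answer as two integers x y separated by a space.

d=2: √d = [1; 2] (ℓ=1, odd), read p_1/q_1
k=0  a_k=1  p_k/q_k = 1/1
k=1  a_k=2  p_k/q_k = 3/2
fundamental: x₁=3, y₁=2  (since 9 − 2·4 = 1)

3 2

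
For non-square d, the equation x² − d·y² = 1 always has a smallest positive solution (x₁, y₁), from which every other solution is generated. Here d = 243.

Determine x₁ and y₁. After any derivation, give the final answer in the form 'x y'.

70226 4505

d=243: √d = [15; 1,1,2,3,15,3,2,1,1,30] (ℓ=10, even), read p_9/q_9
step 0: (15, 1)  from 15·(1,0) + (0,1)
step 1: (16, 1)  from 1·(15,1) + (1,0)
step 2: (31, 2)  from 1·(16,1) + (15,1)
step 3: (78, 5)  from 2·(31,2) + (16,1)
…
step 5: (4053, 260)  from 15·(265,17) + (78,5)
…
step 8: (41325, 2651)  from 1·(28901,1854) + (12424,797)
step 9: (70226, 4505)  from 1·(41325,2651) + (28901,1854)
fundamental: x₁=70226, y₁=4505  (since 4931691076 − 243·20295025 = 1)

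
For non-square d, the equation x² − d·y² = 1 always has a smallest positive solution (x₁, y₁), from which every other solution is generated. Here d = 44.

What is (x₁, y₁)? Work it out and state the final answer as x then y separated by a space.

199 30

d=44: √d = [6; 1,1,1,2,1,1,1,12] (ℓ=8, even), read p_7/q_7
a_0=6:  p_0=6·1+0=6,  q_0=6·0+1=1
a_1=1:  p_1=1·6+1=7,  q_1=1·1+0=1
a_2=1:  p_2=1·7+6=13,  q_2=1·1+1=2
a_3=1:  p_3=1·13+7=20,  q_3=1·2+1=3
a_4=2:  p_4=2·20+13=53,  q_4=2·3+2=8
a_5=1:  p_5=1·53+20=73,  q_5=1·8+3=11
a_6=1:  p_6=1·73+53=126,  q_6=1·11+8=19
a_7=1:  p_7=1·126+73=199,  q_7=1·19+11=30
→ (199, 30).  Check: 199²=39601, 44·30²=39600, difference 1.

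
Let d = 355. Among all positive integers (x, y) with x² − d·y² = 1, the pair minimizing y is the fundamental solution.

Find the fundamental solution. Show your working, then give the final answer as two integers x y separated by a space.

[18; 1,5,3,3,1,6,1,3,3,5,1,36] for √355; ℓ=12 ⇒ convergent index 11
k=0  a_k=18  p_k/q_k = 18/1
k=1  a_k=1  p_k/q_k = 19/1
…
k=4  a_k=3  p_k/q_k = 1187/63
k=5  a_k=1  p_k/q_k = 1545/82
k=6  a_k=6  p_k/q_k = 10457/555
k=7  a_k=1  p_k/q_k = 12002/637
…
k=9  a_k=3  p_k/q_k = 151391/8035
k=10  a_k=5  p_k/q_k = 803418/42641
k=11  a_k=1  p_k/q_k = 954809/50676
→ (954809, 50676).  Check: 954809²=911660226481, 355·50676²=911660226480, difference 1.

954809 50676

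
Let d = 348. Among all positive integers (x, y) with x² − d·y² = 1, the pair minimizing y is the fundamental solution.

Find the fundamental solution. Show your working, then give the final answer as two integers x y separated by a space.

1567 84

√348 = [18; 1,1,1,8,1,1,1,36, …], period ℓ=8 (even) → k=7
k=0  a_k=18  p_k/q_k = 18/1
…
k=2  a_k=1  p_k/q_k = 37/2
…
k=4  a_k=8  p_k/q_k = 485/26
k=5  a_k=1  p_k/q_k = 541/29
k=6  a_k=1  p_k/q_k = 1026/55
k=7  a_k=1  p_k/q_k = 1567/84
(x₁, y₁) = (1567, 84);  1567² − 348·84² = 1 ✓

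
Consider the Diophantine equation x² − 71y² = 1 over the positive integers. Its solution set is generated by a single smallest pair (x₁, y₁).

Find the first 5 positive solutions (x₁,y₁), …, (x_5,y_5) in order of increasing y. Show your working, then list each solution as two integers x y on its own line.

√71 = [8; 2,2,1,7,1,2,2,16, …], period ℓ=8 (even) → k=7
step 0: (8, 1)  from 8·(1,0) + (0,1)
step 1: (17, 2)  from 2·(8,1) + (1,0)
step 2: (42, 5)  from 2·(17,2) + (8,1)
step 3: (59, 7)  from 1·(42,5) + (17,2)
step 4: (455, 54)  from 7·(59,7) + (42,5)
step 5: (514, 61)  from 1·(455,54) + (59,7)
step 6: (1483, 176)  from 2·(514,61) + (455,54)
step 7: (3480, 413)  from 2·(1483,176) + (514,61)
(x₁, y₁) = (3480, 413);  3480² − 71·413² = 1 ✓
(3480+413√71)^2 = 24220799 + 2874480√71
(3480+413√71)^3 = 168576757560 + 20006380387√71
(3480+413√71)^4 = 1173294208396801 + 139244404619040√71
(3480+413√71)^5 = 8166127521864977400 + 969141036142138013√71

3480 413
24220799 2874480
168576757560 20006380387
1173294208396801 139244404619040
8166127521864977400 969141036142138013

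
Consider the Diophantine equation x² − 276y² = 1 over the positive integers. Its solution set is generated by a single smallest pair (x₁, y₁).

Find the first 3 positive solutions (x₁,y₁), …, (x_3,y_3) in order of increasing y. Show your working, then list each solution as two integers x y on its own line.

√276 → a₀=16, period (1,1,1,1,2,2,2,1,1,1,1,32); ℓ=12 even so k=11
a_0=16:  p_0=16·1+0=16,  q_0=16·0+1=1
a_1=1:  p_1=1·16+1=17,  q_1=1·1+0=1
a_2=1:  p_2=1·17+16=33,  q_2=1·1+1=2
a_3=1:  p_3=1·33+17=50,  q_3=1·2+1=3
…
a_5=2:  p_5=2·83+50=216,  q_5=2·5+3=13
a_6=2:  p_6=2·216+83=515,  q_6=2·13+5=31
a_7=2:  p_7=2·515+216=1246,  q_7=2·31+13=75
a_8=1:  p_8=1·1246+515=1761,  q_8=1·75+31=106
a_9=1:  p_9=1·1761+1246=3007,  q_9=1·106+75=181
a_10=1:  p_10=1·3007+1761=4768,  q_10=1·181+106=287
a_11=1:  p_11=1·4768+3007=7775,  q_11=1·287+181=468
→ (7775, 468).  Check: 7775²=60450625, 276·468²=60450624, difference 1.
n=2: (7775,468)∘(7775,468) = (7775·7775+276·468·468, 7775·468+468·7775) = (120901249,7277400)
n=3: (120901249,7277400)∘(7775,468) = (7775·120901249+276·468·7277400, 7775·7277400+468·120901249) = (1880014414175,113163569532)

7775 468
120901249 7277400
1880014414175 113163569532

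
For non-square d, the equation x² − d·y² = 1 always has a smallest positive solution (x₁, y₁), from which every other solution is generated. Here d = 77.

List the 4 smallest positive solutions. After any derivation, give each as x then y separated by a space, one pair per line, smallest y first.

√77 → a₀=8, period (1,3,2,3,1,16); ℓ=6 even so k=5
a_0=8:  p_0=8·1+0=8,  q_0=8·0+1=1
a_1=1:  p_1=1·8+1=9,  q_1=1·1+0=1
a_2=3:  p_2=3·9+8=35,  q_2=3·1+1=4
…
a_4=3:  p_4=3·79+35=272,  q_4=3·9+4=31
a_5=1:  p_5=1·272+79=351,  q_5=1·31+9=40
(x₁, y₁) = (351, 40);  351² − 77·40² = 1 ✓
n=2: (351,40)∘(351,40) = (351·351+77·40·40, 351·40+40·351) = (246401,28080)
n=3: (246401,28080)∘(351,40) = (351·246401+77·40·28080, 351·28080+40·246401) = (172973151,19712120)
n=4: (172973151,19712120)∘(351,40) = (351·172973151+77·40·19712120, 351·19712120+40·172973151) = (121426905601,13837880160)

351 40
246401 28080
172973151 19712120
121426905601 13837880160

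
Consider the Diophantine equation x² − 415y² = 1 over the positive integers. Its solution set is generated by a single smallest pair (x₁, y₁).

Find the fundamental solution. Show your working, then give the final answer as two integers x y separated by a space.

18412804 903849

[20; 2,1,2,4,6,…,1,2,40] for √415; ℓ=16 ⇒ convergent index 15
i=0: a=20 ⇒ p=20, q=1
i=1: a=2 ⇒ p=41, q=2
…
i=3: a=2 ⇒ p=163, q=8
…
i=5: a=6 ⇒ p=4441, q=218
i=6: a=1 ⇒ p=5154, q=253
i=7: a=1 ⇒ p=9595, q=471
…
i=12: a=4 ⇒ p=2110961, q=103623
…
i=14: a=1 ⇒ p=6841255, q=335824
i=15: a=2 ⇒ p=18412804, q=903849
fundamental: x₁=18412804, y₁=903849  (since 339031351142416 − 415·816943014801 = 1)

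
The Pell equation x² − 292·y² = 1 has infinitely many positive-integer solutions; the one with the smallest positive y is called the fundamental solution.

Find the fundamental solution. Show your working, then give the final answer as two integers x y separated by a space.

d=292: √d = [17; 11,2,1,3,8,3,1,2,11,34] (ℓ=10, even), read p_9/q_9
a_0=17:  p_0=17·1+0=17,  q_0=17·0+1=1
…
a_3=1:  p_3=1·393+188=581,  q_3=1·23+11=34
…
a_5=8:  p_5=8·2136+581=17669,  q_5=8·125+34=1034
…
a_8=2:  p_8=2·72812+55143=200767,  q_8=2·4261+3227=11749
a_9=11:  p_9=11·200767+72812=2281249,  q_9=11·11749+4261=133500
→ (2281249, 133500).  Check: 2281249²=5204097000001, 292·133500²=5204097000000, difference 1.

2281249 133500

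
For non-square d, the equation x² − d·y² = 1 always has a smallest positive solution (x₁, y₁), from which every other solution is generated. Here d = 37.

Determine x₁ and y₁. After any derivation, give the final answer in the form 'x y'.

73 12

[6; 12] for √37; ℓ=1 ⇒ convergent index 1
k=0  a_k=6  p_k/q_k = 6/1
k=1  a_k=12  p_k/q_k = 73/12
(x₁, y₁) = (73, 12);  73² − 37·12² = 1 ✓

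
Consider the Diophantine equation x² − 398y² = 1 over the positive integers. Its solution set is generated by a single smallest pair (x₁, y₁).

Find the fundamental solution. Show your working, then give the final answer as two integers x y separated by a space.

√398 = [19; 1,18,1,38, …], period ℓ=4 (even) → k=3
step 0: (19, 1)  from 19·(1,0) + (0,1)
step 1: (20, 1)  from 1·(19,1) + (1,0)
step 2: (379, 19)  from 18·(20,1) + (19,1)
step 3: (399, 20)  from 1·(379,19) + (20,1)
→ (399, 20).  Check: 399²=159201, 398·20²=159200, difference 1.

399 20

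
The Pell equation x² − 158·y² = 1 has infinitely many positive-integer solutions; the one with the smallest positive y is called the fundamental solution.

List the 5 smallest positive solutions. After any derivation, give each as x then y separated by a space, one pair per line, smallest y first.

[12; 1,1,3,12,3,1,1,24] for √158; ℓ=8 ⇒ convergent index 7
a_0=12:  p_0=12·1+0=12,  q_0=12·0+1=1
…
a_2=1:  p_2=1·13+12=25,  q_2=1·1+1=2
…
a_5=3:  p_5=3·1081+88=3331,  q_5=3·86+7=265
a_6=1:  p_6=1·3331+1081=4412,  q_6=1·265+86=351
a_7=1:  p_7=1·4412+3331=7743,  q_7=1·351+265=616
(x₁, y₁) = (7743, 616);  7743² − 158·616² = 1 ✓
(7743+616√158)^2 = 119908097 + 9539376√158
(7743+616√158)^3 = 1856896782399 + 147726776120√158
(7743+616√158)^4 = 28755903452322817 + 2287696845454944√158
(7743+616√158)^5 = 445313919005774361663 + 35427273200988486664√158

7743 616
119908097 9539376
1856896782399 147726776120
28755903452322817 2287696845454944
445313919005774361663 35427273200988486664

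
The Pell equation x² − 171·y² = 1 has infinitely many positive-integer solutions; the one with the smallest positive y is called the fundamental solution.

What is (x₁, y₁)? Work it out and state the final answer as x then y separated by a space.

d=171: √d = [13; 13,26] (ℓ=2, even), read p_1/q_1
i=0: a=13 ⇒ p=13, q=1
i=1: a=13 ⇒ p=170, q=13
fundamental: x₁=170, y₁=13  (since 28900 − 171·169 = 1)

170 13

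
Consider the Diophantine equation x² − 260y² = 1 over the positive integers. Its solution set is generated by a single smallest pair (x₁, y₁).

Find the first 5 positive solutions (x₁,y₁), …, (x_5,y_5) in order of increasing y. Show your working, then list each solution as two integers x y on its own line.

129 8
33281 2064
8586369 532504
2215249921 137383968
571525893249 35444531240

√260 = [16; 8,32, …], period ℓ=2 (even) → k=1
a_0=16:  p_0=16·1+0=16,  q_0=16·0+1=1
a_1=8:  p_1=8·16+1=129,  q_1=8·1+0=8
(x₁, y₁) = (129, 8);  129² − 260·8² = 1 ✓
n=2: (129,8)∘(129,8) = (129·129+260·8·8, 129·8+8·129) = (33281,2064)
n=3: (33281,2064)∘(129,8) = (129·33281+260·8·2064, 129·2064+8·33281) = (8586369,532504)
n=4: (8586369,532504)∘(129,8) = (129·8586369+260·8·532504, 129·532504+8·8586369) = (2215249921,137383968)
n=5: (2215249921,137383968)∘(129,8) = (129·2215249921+260·8·137383968, 129·137383968+8·2215249921) = (571525893249,35444531240)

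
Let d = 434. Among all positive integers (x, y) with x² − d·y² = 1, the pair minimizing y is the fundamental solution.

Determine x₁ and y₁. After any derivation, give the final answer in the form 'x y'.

d=434: √d = [20; 1,4,1,40] (ℓ=4, even), read p_3/q_3
k=0  a_k=20  p_k/q_k = 20/1
k=1  a_k=1  p_k/q_k = 21/1
k=2  a_k=4  p_k/q_k = 104/5
k=3  a_k=1  p_k/q_k = 125/6
fundamental: x₁=125, y₁=6  (since 15625 − 434·36 = 1)

125 6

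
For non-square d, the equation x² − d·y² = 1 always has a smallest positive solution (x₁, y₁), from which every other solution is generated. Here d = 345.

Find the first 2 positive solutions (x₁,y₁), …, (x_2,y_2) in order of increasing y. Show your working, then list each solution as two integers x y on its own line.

6761 364
91422241 4922008

d=345: √d = [18; 1,1,2,1,6,1,2,1,1,36] (ℓ=10, even), read p_9/q_9
step 0: (18, 1)  from 18·(1,0) + (0,1)
…
step 2: (37, 2)  from 1·(19,1) + (18,1)
…
step 8: (3882, 209)  from 1·(2879,155) + (1003,54)
step 9: (6761, 364)  from 1·(3882,209) + (2879,155)
fundamental: x₁=6761, y₁=364  (since 45711121 − 345·132496 = 1)
k=2:  x_2 = 6761·6761+345·364·364 = 91422241,  y_2 = 6761·364+364·6761 = 4922008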